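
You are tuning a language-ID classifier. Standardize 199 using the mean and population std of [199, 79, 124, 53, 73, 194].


μ = 120.3333, σ = 57.8955
z = (199 - 120.3333)/57.8955 = 1.3588

1.3588


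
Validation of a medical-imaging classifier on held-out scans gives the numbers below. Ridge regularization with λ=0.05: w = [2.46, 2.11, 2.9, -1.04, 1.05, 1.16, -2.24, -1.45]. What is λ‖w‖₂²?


‖w‖₂² = (2.46)² + (2.11)² + (2.9)² + (-1.04)² + (1.05)² + (1.16)² + (-2.24)² + (-1.45)²
     = 6.0516 + 4.4521 + 8.41 + 1.0816 + 1.1025 + 1.3456 + 5.0176 + 2.1025
     = 29.5635
λ·‖w‖₂² = 0.05·29.5635 = 1.478175

1.478175


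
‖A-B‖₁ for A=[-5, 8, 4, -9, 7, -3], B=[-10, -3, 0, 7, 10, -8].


d = |-5+ 10| + |8+ 3| + |4-0| + |-9-7| + |7-10| + |-3+ 8|
  = 5 + 11 + 4 + 16 + 3 + 5
  = 44

44


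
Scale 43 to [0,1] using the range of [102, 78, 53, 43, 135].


min=43, max=135
(43-43)/(135-43) = 0/92 = 0.0

0.0


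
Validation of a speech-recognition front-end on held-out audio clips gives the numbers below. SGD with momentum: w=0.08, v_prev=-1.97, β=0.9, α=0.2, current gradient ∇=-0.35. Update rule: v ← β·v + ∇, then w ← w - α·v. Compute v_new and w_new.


v_new = 0.9·-1.97 - 0.35 = -1.773 - 0.35 = -2.123
w_new = 0.08 - 0.2·-2.123 = 0.08 + 0.4246 = 0.5046

v_new=-2.123, w_new=0.5046


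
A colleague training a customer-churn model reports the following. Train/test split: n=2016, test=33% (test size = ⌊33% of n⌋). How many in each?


Test = ⌊2016·33/100⌋ = 665
Train = 2016 - 665 = 1351

Train: 1351, Test: 665


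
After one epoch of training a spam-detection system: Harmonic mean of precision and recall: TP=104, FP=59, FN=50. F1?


Precision = 104/163 = 0.638
Recall = 104/154 = 0.6753
F1 = 2·P·R/(P+R) = 2·TP/(2·TP+FP+FN) = 208/(208+59+50) = 208/317 = 0.6562

0.6562


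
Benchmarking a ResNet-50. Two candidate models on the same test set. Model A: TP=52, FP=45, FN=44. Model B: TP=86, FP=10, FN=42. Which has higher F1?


Model A: P=52/97=0.5361, R=52/96=0.5417, F1=2PR/(P+R)=2TP/(2TP+FP+FN)=104/193=0.5389
Model B: P=86/96=0.8958, R=86/128=0.6719, F1=2PR/(P+R)=2TP/(2TP+FP+FN)=172/224=0.7679
0.5389 < 0.7679 → Model B

Model B


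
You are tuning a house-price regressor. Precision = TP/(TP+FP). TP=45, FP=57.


Precision = TP/(TP+FP)
= 45/(45+57)
= 45/102 = 44.12%

44.12%


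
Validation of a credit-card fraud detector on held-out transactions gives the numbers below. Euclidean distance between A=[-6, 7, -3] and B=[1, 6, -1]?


d = √((-6-1)² + (7-6)² + (-3+ 1)²)
  = √(49 + 1 + 4)
  = √54 = 7.3485

7.3485


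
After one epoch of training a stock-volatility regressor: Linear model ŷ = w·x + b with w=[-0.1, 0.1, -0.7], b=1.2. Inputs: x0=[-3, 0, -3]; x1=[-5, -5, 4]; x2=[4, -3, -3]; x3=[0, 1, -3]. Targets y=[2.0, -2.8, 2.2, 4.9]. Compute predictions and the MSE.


ŷ0 = (-0.1)·(-3) + (0.1)·(0) + (-0.7)·(-3) + 1.2 = 3.6
ŷ1 = (-0.1)·(-5) + (0.1)·(-5) + (-0.7)·(4) + 1.2 = -1.6
ŷ2 = (-0.1)·(4) + (0.1)·(-3) + (-0.7)·(-3) + 1.2 = 2.6
ŷ3 = (-0.1)·(0) + (0.1)·(1) + (-0.7)·(-3) + 1.2 = 3.4
errors² = [2.56, 1.44, 0.16, 2.25]
MSE = 6.4100/4 = 1.6025

1.6025


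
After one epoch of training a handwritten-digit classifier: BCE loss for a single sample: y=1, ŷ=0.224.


BCE = -[y·ln(p) + (1-y)·ln(1-p)]
= -1·ln(0.224) - 0
= -ln(0.224) = 1.4961

1.4961


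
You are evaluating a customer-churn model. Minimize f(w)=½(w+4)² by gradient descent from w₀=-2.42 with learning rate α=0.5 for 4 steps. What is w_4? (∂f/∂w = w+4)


step 1: grad = -2.42+4 = 1.58; w = -2.42 - 0.5·(1.58) = -3.21
step 2: grad = -3.21+4 = 0.79; w = -3.21 - 0.5·(0.79) = -3.605
step 3: grad = -3.605+4 = 0.395; w = -3.605 - 0.5·(0.395) = -3.8025
step 4: grad = -3.8025+4 = 0.1975; w = -3.8025 - 0.5·(0.1975) = -3.90125

-3.90125


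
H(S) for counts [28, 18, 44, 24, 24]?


Probabilities: [28/138, 18/138, 44/138, 24/138, 24/138] ≈ [0.2029, 0.1304, 0.3188, 0.1739, 0.1739]
H = -((28/138)·log₂(28/138) + (18/138)·log₂(18/138) + (44/138)·log₂(44/138) + (24/138)·log₂(24/138) + (24/138)·log₂(24/138))
  = 2.2538 bits

2.2538 bits


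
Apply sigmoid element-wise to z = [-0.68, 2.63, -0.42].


σ(-0.68) = 1/(1+e^0.68) = 0.3363
σ(2.63) = 1/(1+e^-2.63) = 0.9328
σ(-0.42) = 1/(1+e^0.42) = 0.3965
result = [0.3363, 0.9328, 0.3965]

[0.3363, 0.9328, 0.3965]


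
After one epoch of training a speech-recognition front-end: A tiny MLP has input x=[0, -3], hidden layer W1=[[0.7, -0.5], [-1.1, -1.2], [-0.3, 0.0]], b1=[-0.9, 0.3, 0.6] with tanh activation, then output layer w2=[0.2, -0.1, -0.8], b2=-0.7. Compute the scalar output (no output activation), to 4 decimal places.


z1[0] = (0.7)·(0) + (-0.5)·(-3) - 0.9 = 0.6
z1[1] = (-1.1)·(0) + (-1.2)·(-3) + 0.3 = 3.9
z1[2] = (-0.3)·(0) + (0.0)·(-3) + 0.6 = 0.6
h = tanh(z1) = [0.537, 0.9992, 0.537]
output = (0.2)·(0.537) + (-0.1)·(0.9992) + (-0.8)·(0.537) - 0.7 = -1.1221

-1.1221


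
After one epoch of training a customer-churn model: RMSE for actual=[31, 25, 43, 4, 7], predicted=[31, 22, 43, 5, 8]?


MSE = 11/5 = 2.2
RMSE = √(11/5) = 1.4832

1.4832


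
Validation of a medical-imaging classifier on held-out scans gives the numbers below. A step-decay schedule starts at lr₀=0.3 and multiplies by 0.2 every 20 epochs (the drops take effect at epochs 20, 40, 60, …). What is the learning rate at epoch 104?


n_drops = ⌊104/20⌋ = 5
lr = 0.3·0.2^5 = 0.3·0.00032 = 0.000096

0.000096


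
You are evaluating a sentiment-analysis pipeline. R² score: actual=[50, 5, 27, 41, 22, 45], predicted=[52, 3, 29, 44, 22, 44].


ȳ = 31.6667
SS_res = Σ(y-ŷ)² = 22
SS_tot = Σ(y-ȳ)² = 1427.33
R² = 1 - SS_res/SS_tot = 1 - 0.0154 = 0.9846

0.9846


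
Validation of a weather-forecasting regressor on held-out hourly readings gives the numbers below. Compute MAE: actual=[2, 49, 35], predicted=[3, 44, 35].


Absolute errors: |2-3|=1, |49-44|=5, |35-35|=0
Sum = 6
MAE = 6/3 = 2

2


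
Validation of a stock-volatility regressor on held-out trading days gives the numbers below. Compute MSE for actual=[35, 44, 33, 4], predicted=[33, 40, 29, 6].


Squared errors: (35-33)²=4, (44-40)²=16, (33-29)²=16, (4-6)²=4
Sum = 40
MSE = 40/4 = 10

10


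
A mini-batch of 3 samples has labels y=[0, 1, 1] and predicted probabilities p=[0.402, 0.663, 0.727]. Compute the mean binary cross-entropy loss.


L[0] = -ln(1-0.402) = -ln(0.598) = 0.5142
L[1] = -ln(0.663) = 0.411
L[2] = -ln(0.727) = 0.3188
mean = (0.5142 + 0.411 + 0.3188)/3 = 0.4147

0.4147


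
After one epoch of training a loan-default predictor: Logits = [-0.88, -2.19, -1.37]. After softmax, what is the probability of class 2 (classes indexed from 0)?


Exponentials: e^-0.88=0.4148, e^-2.19=0.1119, e^-1.37=0.2541
Sum = 0.7808
Softmax = [0.5312, 0.1433, 0.3254]
p[2] = 0.2541/0.7808 = 0.3254

0.3254


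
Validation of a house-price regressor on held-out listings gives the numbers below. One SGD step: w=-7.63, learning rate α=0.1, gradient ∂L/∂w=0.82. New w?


w_new = w - α·∇
= -7.63 - 0.1·0.82
= -7.63 - 0.082
= -7.712

-7.712


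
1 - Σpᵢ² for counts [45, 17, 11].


Probabilities: [45/73, 17/73, 11/73] ≈ [0.6164, 0.2329, 0.1507]
Σpᵢ² = (2025 + 289 + 121)/73² = 2435/5329
Gini = 1 - Σpᵢ² = 1 - 2435/5329 = 0.5431

0.5431


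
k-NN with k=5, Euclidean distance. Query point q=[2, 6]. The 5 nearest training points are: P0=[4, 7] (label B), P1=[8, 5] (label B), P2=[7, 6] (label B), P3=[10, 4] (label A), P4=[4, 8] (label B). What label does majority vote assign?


d(q,P0) = 2.2361  (label B)
d(q,P1) = 6.0828  (label B)
d(q,P2) = 5.0  (label B)
d(q,P3) = 8.2462  (label A)
d(q,P4) = 2.8284  (label B)
Votes: A=1, B=4
Majority → B

B


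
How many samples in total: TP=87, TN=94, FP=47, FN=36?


Total = TP + TN + FP + FN
= 87 + 94 + 47 + 36
= 264
(Predicted positive: 134, predicted negative: 130)

264


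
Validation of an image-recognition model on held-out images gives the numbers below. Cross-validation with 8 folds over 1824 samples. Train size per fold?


Fold size = 1824/8 = 228
Training per fold = 1824 - 228 = 1596

1596


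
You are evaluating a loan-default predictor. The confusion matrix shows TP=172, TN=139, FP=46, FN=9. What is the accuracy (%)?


Accuracy = (TP+TN)/(TP+TN+FP+FN)
= (172+139)/(366)
= 311/366 = 84.97%

84.97%


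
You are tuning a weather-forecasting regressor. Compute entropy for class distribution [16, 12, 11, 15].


Probabilities: [16/54, 12/54, 11/54, 15/54] ≈ [0.2963, 0.2222, 0.2037, 0.2778]
H = -((16/54)·log₂(16/54) + (12/54)·log₂(12/54) + (11/54)·log₂(11/54) + (15/54)·log₂(15/54))
  = 1.9831 bits

1.9831 bits


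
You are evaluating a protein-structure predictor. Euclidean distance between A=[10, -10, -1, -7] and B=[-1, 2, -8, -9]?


d = √((10+ 1)² + (-10-2)² + (-1+ 8)² + (-7+ 9)²)
  = √(121 + 144 + 49 + 4)
  = √318 = 17.8326

17.8326


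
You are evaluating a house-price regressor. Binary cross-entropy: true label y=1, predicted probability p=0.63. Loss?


BCE = -[y·ln(p) + (1-y)·ln(1-p)]
= -1·ln(0.63) - 0
= -ln(0.63) = 0.462

0.462


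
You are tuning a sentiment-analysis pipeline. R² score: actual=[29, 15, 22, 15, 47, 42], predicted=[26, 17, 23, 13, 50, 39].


ȳ = 28.3333
SS_res = Σ(y-ŷ)² = 36
SS_tot = Σ(y-ȳ)² = 931.33
R² = 1 - SS_res/SS_tot = 1 - 0.0387 = 0.9613

0.9613


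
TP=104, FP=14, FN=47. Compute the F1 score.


Precision = 104/118 = 0.8814
Recall = 104/151 = 0.6887
F1 = 2·P·R/(P+R) = 2·TP/(2·TP+FP+FN) = 208/(208+14+47) = 208/269 = 0.7732

0.7732


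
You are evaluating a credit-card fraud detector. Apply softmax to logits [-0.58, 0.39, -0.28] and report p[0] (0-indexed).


Exponentials: e^-0.58=0.5599, e^0.39=1.477, e^-0.28=0.7558
Sum = 2.7927
Softmax = [0.2005, 0.5289, 0.2706]
p[0] = 0.5599/2.7927 = 0.2005

0.2005


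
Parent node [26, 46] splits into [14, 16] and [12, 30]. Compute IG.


Parent = [26, 46], H_parent = 0.9436
H_left = 0.9968 (n=30), H_right = 0.8631 (n=42)
H_children = (30/72)·0.9968 + (42/72)·0.8631 = 0.9188
IG = 0.9436 - 0.9188 = 0.0248

0.0248


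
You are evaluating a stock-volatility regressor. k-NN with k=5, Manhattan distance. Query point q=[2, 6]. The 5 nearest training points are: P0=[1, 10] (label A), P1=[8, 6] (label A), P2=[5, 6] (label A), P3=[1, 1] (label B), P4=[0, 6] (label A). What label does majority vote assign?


d(q,P0) = 5  (label A)
d(q,P1) = 6  (label A)
d(q,P2) = 3  (label A)
d(q,P3) = 6  (label B)
d(q,P4) = 2  (label A)
Votes: A=4, B=1
Majority → A

A


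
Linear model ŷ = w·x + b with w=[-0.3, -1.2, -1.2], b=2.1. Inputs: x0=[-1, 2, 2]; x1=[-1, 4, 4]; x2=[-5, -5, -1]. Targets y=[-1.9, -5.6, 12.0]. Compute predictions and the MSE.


ŷ0 = (-0.3)·(-1) + (-1.2)·(2) + (-1.2)·(2) + 2.1 = -2.4
ŷ1 = (-0.3)·(-1) + (-1.2)·(4) + (-1.2)·(4) + 2.1 = -7.2
ŷ2 = (-0.3)·(-5) + (-1.2)·(-5) + (-1.2)·(-1) + 2.1 = 10.8
errors² = [0.25, 2.56, 1.44]
MSE = 4.2500/3 = 1.4167

1.4167


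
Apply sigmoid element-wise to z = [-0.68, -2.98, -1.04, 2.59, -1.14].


σ(-0.68) = 1/(1+e^0.68) = 0.3363
σ(-2.98) = 1/(1+e^2.98) = 0.0483
σ(-1.04) = 1/(1+e^1.04) = 0.2611
σ(2.59) = 1/(1+e^-2.59) = 0.9302
σ(-1.14) = 1/(1+e^1.14) = 0.2423
result = [0.3363, 0.0483, 0.2611, 0.9302, 0.2423]

[0.3363, 0.0483, 0.2611, 0.9302, 0.2423]


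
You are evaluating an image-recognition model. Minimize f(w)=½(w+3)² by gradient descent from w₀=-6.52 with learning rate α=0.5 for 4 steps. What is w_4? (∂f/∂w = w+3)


step 1: grad = -6.52+3 = -3.52; w = -6.52 - 0.5·(-3.52) = -4.76
step 2: grad = -4.76+3 = -1.76; w = -4.76 - 0.5·(-1.76) = -3.88
step 3: grad = -3.88+3 = -0.88; w = -3.88 - 0.5·(-0.88) = -3.44
step 4: grad = -3.44+3 = -0.44; w = -3.44 - 0.5·(-0.44) = -3.22

-3.22


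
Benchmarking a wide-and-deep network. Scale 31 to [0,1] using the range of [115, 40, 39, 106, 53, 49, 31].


min=31, max=115
(31-31)/(115-31) = 0/84 = 0.0

0.0


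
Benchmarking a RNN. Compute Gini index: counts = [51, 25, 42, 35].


Probabilities: [51/153, 25/153, 42/153, 35/153] ≈ [0.3333, 0.1634, 0.2745, 0.2288]
Σpᵢ² = (2601 + 625 + 1764 + 1225)/153² = 6215/23409
Gini = 1 - Σpᵢ² = 1 - 6215/23409 = 0.7345

0.7345


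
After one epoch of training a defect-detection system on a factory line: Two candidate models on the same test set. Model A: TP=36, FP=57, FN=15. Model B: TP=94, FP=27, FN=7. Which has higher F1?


Model A: P=36/93=0.3871, R=36/51=0.7059, F1=2PR/(P+R)=2TP/(2TP+FP+FN)=72/144=0.5
Model B: P=94/121=0.7769, R=94/101=0.9307, F1=2PR/(P+R)=2TP/(2TP+FP+FN)=188/222=0.8468
0.5 < 0.8468 → Model B

Model B


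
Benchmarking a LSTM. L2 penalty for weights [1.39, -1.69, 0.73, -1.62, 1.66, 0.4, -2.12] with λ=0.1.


‖w‖₂² = (1.39)² + (-1.69)² + (0.73)² + (-1.62)² + (1.66)² + (0.4)² + (-2.12)²
     = 1.9321 + 2.8561 + 0.5329 + 2.6244 + 2.7556 + 0.16 + 4.4944
     = 15.3555
λ·‖w‖₂² = 0.1·15.3555 = 1.53555

1.53555


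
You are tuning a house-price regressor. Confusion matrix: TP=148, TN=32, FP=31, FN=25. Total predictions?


Total = TP + TN + FP + FN
= 148 + 32 + 31 + 25
= 236
(Predicted positive: 179, predicted negative: 57)

236


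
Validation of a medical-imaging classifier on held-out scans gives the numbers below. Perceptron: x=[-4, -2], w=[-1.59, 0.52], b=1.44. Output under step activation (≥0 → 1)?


z = (-4)·(-1.59) + (-2)·(0.52) + 1.44
  = 6.76
step(z) = 1 (z≥0)

1


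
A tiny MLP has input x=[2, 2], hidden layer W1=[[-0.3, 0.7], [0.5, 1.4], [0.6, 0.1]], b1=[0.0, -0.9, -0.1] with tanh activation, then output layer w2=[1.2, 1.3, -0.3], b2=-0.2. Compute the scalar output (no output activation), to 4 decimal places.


z1[0] = (-0.3)·(2) + (0.7)·(2) + 0.0 = 0.8
z1[1] = (0.5)·(2) + (1.4)·(2) - 0.9 = 2.9
z1[2] = (0.6)·(2) + (0.1)·(2) - 0.1 = 1.3
h = tanh(z1) = [0.664, 0.994, 0.8617]
output = (1.2)·(0.664) + (1.3)·(0.994) + (-0.3)·(0.8617) - 0.2 = 1.6305

1.6305


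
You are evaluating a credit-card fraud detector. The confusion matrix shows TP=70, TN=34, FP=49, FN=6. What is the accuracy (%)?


Accuracy = (TP+TN)/(TP+TN+FP+FN)
= (70+34)/(159)
= 104/159 = 65.41%

65.41%


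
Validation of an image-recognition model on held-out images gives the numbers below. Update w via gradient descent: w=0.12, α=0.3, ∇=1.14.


w_new = w - α·∇
= 0.12 - 0.3·1.14
= 0.12 - 0.342
= -0.222

-0.222


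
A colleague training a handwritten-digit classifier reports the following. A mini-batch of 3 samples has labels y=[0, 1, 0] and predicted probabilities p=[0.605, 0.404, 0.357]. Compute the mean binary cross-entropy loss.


L[0] = -ln(1-0.605) = -ln(0.395) = 0.9289
L[1] = -ln(0.404) = 0.9063
L[2] = -ln(1-0.357) = -ln(0.643) = 0.4416
mean = (0.9289 + 0.9063 + 0.4416)/3 = 0.7589

0.7589


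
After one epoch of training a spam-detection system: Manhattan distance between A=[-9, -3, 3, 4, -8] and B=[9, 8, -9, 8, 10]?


d = |-9-9| + |-3-8| + |3+ 9| + |4-8| + |-8-10|
  = 18 + 11 + 12 + 4 + 18
  = 63

63


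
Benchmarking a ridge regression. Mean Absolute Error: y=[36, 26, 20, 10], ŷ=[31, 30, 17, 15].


Absolute errors: |36-31|=5, |26-30|=4, |20-17|=3, |10-15|=5
Sum = 17
MAE = 17/4 = 17/4

17/4


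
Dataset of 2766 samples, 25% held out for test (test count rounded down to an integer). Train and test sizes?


Test = ⌊2766·25/100⌋ = 691
Train = 2766 - 691 = 2075

Train: 2075, Test: 691


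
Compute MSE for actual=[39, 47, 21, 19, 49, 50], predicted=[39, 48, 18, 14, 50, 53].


Squared errors: (39-39)²=0, (47-48)²=1, (21-18)²=9, (19-14)²=25, (49-50)²=1, (50-53)²=9
Sum = 45
MSE = 45/6 = 15/2

15/2


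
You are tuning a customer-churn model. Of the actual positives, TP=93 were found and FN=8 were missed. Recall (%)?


Recall = TP/(TP+FN)
= 93/(93+8)
= 93/101 = 92.08%

92.08%


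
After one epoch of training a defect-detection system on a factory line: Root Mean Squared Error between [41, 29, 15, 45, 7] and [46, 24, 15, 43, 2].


MSE = 79/5 = 15.8
RMSE = √(79/5) = 3.9749

3.9749


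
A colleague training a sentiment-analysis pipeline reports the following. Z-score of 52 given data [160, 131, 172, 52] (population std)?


μ = 128.75, σ = 46.7513
z = (52 - 128.75)/46.7513 = -1.6417

-1.6417


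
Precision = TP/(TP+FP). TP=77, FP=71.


Precision = TP/(TP+FP)
= 77/(77+71)
= 77/148 = 52.03%

52.03%


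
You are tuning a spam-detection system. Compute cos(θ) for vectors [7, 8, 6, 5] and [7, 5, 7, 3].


A·B = 7·7 + 8·5 + 6·7 + 5·3 = 146
‖A‖ = √174 = 13.1909, ‖B‖ = √132 = 11.4891
cos = 146/(√174·√132) = 146/√22968 = 0.9634

0.9634


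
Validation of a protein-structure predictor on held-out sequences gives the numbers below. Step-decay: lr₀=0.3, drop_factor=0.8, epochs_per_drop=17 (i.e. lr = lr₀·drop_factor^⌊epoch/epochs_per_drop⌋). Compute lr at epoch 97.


n_drops = ⌊97/17⌋ = 5
lr = 0.3·0.8^5 = 0.3·0.32768 = 0.098304

0.098304


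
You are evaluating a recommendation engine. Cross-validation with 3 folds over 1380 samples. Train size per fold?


Fold size = 1380/3 = 460
Training per fold = 1380 - 460 = 920

920


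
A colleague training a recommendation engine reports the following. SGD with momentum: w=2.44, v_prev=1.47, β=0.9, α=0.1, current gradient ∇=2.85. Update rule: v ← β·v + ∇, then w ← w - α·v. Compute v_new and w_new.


v_new = 0.9·1.47 + 2.85 = 1.323 + 2.85 = 4.173
w_new = 2.44 - 0.1·4.173 = 2.44 - 0.4173 = 2.0227

v_new=4.173, w_new=2.0227


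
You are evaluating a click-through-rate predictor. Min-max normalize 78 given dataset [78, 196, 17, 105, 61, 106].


min=17, max=196
(78-17)/(196-17) = 61/179 = 0.3408

0.3408


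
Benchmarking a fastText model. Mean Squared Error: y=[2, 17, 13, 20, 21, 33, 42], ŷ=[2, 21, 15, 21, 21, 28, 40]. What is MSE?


Squared errors: (2-2)²=0, (17-21)²=16, (13-15)²=4, (20-21)²=1, (21-21)²=0, (33-28)²=25, (42-40)²=4
Sum = 50
MSE = 50/7 = 50/7

50/7


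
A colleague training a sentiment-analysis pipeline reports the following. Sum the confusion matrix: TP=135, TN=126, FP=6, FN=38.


Total = TP + TN + FP + FN
= 135 + 126 + 6 + 38
= 305
(Predicted positive: 141, predicted negative: 164)

305


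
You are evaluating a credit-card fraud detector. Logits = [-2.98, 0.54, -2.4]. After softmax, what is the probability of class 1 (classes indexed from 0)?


Exponentials: e^-2.98=0.0508, e^0.54=1.716, e^-2.4=0.0907
Sum = 1.8575
Softmax = [0.0273, 0.9238, 0.0488]
p[1] = 1.716/1.8575 = 0.9238

0.9238


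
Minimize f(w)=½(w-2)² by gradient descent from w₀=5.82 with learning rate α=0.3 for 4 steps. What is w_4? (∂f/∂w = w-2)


step 1: grad = 5.82-2 = 3.82; w = 5.82 - 0.3·(3.82) = 4.674
step 2: grad = 4.674-2 = 2.674; w = 4.674 - 0.3·(2.674) = 3.8718
step 3: grad = 3.8718-2 = 1.8718; w = 3.8718 - 0.3·(1.8718) = 3.31026
step 4: grad = 3.31026-2 = 1.31026; w = 3.31026 - 0.3·(1.31026) = 2.917182

2.917182


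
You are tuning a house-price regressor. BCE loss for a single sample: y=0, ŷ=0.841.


BCE = -[y·ln(p) + (1-y)·ln(1-p)]
= -0 - 1·ln(1-0.841)
= -ln(0.159) = 1.8389

1.8389


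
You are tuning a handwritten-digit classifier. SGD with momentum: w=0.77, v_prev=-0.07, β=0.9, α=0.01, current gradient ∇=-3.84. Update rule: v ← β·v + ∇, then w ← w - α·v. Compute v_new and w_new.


v_new = 0.9·-0.07 - 3.84 = -0.063 - 3.84 = -3.903
w_new = 0.77 - 0.01·-3.903 = 0.77 + 0.03903 = 0.80903

v_new=-3.903, w_new=0.80903


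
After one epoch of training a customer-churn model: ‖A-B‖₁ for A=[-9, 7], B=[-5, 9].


d = |-9+ 5| + |7-9|
  = 4 + 2
  = 6

6


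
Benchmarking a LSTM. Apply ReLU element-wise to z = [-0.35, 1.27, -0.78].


ReLU(-0.35) = max(0, -0.35) = 0.0
ReLU(1.27) = max(0, 1.27) = 1.27
ReLU(-0.78) = max(0, -0.78) = 0.0
result = [0.0, 1.27, 0.0]

[0.0, 1.27, 0.0]


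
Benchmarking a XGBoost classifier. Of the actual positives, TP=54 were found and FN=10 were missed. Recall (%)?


Recall = TP/(TP+FN)
= 54/(54+10)
= 54/64 = 84.38%

84.38%


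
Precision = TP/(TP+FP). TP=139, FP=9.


Precision = TP/(TP+FP)
= 139/(139+9)
= 139/148 = 93.92%

93.92%


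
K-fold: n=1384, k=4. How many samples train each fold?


Fold size = 1384/4 = 346
Training per fold = 1384 - 346 = 1038

1038


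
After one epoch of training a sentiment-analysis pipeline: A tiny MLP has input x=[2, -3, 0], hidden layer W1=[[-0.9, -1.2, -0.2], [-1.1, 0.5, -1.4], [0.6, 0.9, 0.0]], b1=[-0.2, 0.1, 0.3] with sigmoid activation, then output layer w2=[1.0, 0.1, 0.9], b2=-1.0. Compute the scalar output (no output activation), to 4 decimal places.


z1[0] = (-0.9)·(2) + (-1.2)·(-3) + (-0.2)·(0) - 0.2 = 1.6
z1[1] = (-1.1)·(2) + (0.5)·(-3) + (-1.4)·(0) + 0.1 = -3.6
z1[2] = (0.6)·(2) + (0.9)·(-3) + (0.0)·(0) + 0.3 = -1.2
h = sigmoid(z1) = [0.832, 0.0266, 0.2315]
output = (1.0)·(0.832) + (0.1)·(0.0266) + (0.9)·(0.2315) - 1.0 = 0.043

0.043


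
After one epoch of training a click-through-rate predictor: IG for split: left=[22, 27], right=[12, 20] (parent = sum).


Parent = [34, 47], H_parent = 0.9813
H_left = 0.9925 (n=49), H_right = 0.9544 (n=32)
H_children = (49/81)·0.9925 + (32/81)·0.9544 = 0.9774
IG = 0.9813 - 0.9774 = 0.0039

0.0039


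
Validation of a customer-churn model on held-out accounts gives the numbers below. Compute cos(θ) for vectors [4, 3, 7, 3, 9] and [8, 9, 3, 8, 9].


A·B = 4·8 + 3·9 + 7·3 + 3·8 + 9·9 = 185
‖A‖ = √164 = 12.8062, ‖B‖ = √299 = 17.2916
cos = 185/(√164·√299) = 185/√49036 = 0.8354

0.8354


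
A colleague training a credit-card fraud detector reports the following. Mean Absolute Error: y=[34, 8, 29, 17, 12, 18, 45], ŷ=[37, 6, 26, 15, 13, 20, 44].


Absolute errors: |34-37|=3, |8-6|=2, |29-26|=3, |17-15|=2, |12-13|=1, |18-20|=2, |45-44|=1
Sum = 14
MAE = 14/7 = 2

2


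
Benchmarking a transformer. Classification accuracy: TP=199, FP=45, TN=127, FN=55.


Accuracy = (TP+TN)/(TP+TN+FP+FN)
= (199+127)/(426)
= 326/426 = 76.53%

76.53%


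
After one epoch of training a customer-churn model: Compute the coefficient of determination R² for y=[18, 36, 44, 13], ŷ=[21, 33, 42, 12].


ȳ = 27.75
SS_res = Σ(y-ŷ)² = 23
SS_tot = Σ(y-ȳ)² = 644.75
R² = 1 - SS_res/SS_tot = 1 - 0.0357 = 0.9643

0.9643


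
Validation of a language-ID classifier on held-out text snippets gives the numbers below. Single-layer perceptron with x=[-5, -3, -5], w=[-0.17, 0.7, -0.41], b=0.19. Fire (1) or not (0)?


z = (-5)·(-0.17) + (-3)·(0.7) + (-5)·(-0.41) + 0.19
  = 0.99
step(z) = 1 (z≥0)

1


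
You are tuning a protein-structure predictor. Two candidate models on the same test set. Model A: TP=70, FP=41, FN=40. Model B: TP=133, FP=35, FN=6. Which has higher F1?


Model A: P=70/111=0.6306, R=70/110=0.6364, F1=2PR/(P+R)=2TP/(2TP+FP+FN)=140/221=0.6335
Model B: P=133/168=0.7917, R=133/139=0.9568, F1=2PR/(P+R)=2TP/(2TP+FP+FN)=266/307=0.8664
0.6335 < 0.8664 → Model B

Model B


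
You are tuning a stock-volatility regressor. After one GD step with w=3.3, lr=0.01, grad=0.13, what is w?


w_new = w - α·∇
= 3.3 - 0.01·0.13
= 3.3 - 0.0013
= 3.2987

3.2987


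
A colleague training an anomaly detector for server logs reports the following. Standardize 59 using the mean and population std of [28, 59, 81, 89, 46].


μ = 60.6, σ = 22.366
z = (59 - 60.6)/22.366 = -0.0715

-0.0715


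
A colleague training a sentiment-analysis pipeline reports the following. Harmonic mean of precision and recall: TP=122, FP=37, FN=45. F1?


Precision = 122/159 = 0.7673
Recall = 122/167 = 0.7305
F1 = 2·P·R/(P+R) = 2·TP/(2·TP+FP+FN) = 244/(244+37+45) = 244/326 = 0.7485

0.7485


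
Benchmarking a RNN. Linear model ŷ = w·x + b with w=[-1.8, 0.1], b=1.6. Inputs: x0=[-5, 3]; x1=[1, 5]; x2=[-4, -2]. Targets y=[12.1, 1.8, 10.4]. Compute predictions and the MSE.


ŷ0 = (-1.8)·(-5) + (0.1)·(3) + 1.6 = 10.9
ŷ1 = (-1.8)·(1) + (0.1)·(5) + 1.6 = 0.3
ŷ2 = (-1.8)·(-4) + (0.1)·(-2) + 1.6 = 8.6
errors² = [1.44, 2.25, 3.24]
MSE = 6.9300/3 = 2.31

2.31


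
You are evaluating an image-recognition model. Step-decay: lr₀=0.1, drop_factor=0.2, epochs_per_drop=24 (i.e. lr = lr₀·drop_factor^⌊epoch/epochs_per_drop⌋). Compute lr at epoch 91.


n_drops = ⌊91/24⌋ = 3
lr = 0.1·0.2^3 = 0.1·0.008 = 0.0008

0.0008


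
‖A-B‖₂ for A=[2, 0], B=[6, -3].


d = √((2-6)² + (0+ 3)²)
  = √(16 + 9)
  = √25 = 5.0

5.0


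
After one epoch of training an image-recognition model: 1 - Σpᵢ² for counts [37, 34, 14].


Probabilities: [37/85, 34/85, 14/85] ≈ [0.4353, 0.4, 0.1647]
Σpᵢ² = (1369 + 1156 + 196)/85² = 2721/7225
Gini = 1 - Σpᵢ² = 1 - 2721/7225 = 0.6234

0.6234


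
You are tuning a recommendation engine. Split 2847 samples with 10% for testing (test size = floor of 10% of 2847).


Test = ⌊2847·10/100⌋ = 284
Train = 2847 - 284 = 2563

Train: 2563, Test: 284


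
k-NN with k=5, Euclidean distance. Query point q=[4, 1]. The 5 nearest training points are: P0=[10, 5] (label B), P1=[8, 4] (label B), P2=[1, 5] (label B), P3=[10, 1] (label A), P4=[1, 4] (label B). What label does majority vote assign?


d(q,P0) = 7.2111  (label B)
d(q,P1) = 5.0  (label B)
d(q,P2) = 5.0  (label B)
d(q,P3) = 6.0  (label A)
d(q,P4) = 4.2426  (label B)
Votes: A=1, B=4
Majority → B

B


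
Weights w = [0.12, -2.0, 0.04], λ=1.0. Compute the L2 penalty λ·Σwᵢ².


‖w‖₂² = (0.12)² + (-2.0)² + (0.04)²
     = 0.0144 + 4 + 0.0016
     = 4.016
λ·‖w‖₂² = 1.0·4.016 = 4.016

4.016


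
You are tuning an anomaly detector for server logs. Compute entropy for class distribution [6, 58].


Probabilities: [6/64, 58/64] ≈ [0.0938, 0.9062]
H = -((6/64)·log₂(6/64) + (58/64)·log₂(58/64))
  = 0.4489 bits

0.4489 bits


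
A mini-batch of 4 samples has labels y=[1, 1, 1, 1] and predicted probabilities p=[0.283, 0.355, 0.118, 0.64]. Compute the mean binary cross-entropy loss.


L[0] = -ln(0.283) = 1.2623
L[1] = -ln(0.355) = 1.0356
L[2] = -ln(0.118) = 2.1371
L[3] = -ln(0.64) = 0.4463
mean = (1.2623 + 1.0356 + 2.1371 + 0.4463)/4 = 1.2203

1.2203


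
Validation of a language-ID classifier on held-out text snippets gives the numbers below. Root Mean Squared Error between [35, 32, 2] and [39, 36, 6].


MSE = 48/3 = 16
RMSE = √(48/3) = 4.0

4.0


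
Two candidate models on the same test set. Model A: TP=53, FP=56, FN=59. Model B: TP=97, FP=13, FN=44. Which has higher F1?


Model A: P=53/109=0.4862, R=53/112=0.4732, F1=2PR/(P+R)=2TP/(2TP+FP+FN)=106/221=0.4796
Model B: P=97/110=0.8818, R=97/141=0.6879, F1=2PR/(P+R)=2TP/(2TP+FP+FN)=194/251=0.7729
0.4796 < 0.7729 → Model B

Model B


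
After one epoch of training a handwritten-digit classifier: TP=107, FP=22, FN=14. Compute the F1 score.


Precision = 107/129 = 0.8295
Recall = 107/121 = 0.8843
F1 = 2·P·R/(P+R) = 2·TP/(2·TP+FP+FN) = 214/(214+22+14) = 214/250 = 0.856

0.856


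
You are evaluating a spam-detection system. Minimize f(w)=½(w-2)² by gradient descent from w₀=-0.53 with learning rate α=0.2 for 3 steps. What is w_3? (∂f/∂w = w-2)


step 1: grad = -0.53-2 = -2.53; w = -0.53 - 0.2·(-2.53) = -0.024
step 2: grad = -0.024-2 = -2.024; w = -0.024 - 0.2·(-2.024) = 0.3808
step 3: grad = 0.3808-2 = -1.6192; w = 0.3808 - 0.2·(-1.6192) = 0.70464

0.70464


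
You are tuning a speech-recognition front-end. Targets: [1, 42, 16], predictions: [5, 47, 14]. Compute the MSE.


Squared errors: (1-5)²=16, (42-47)²=25, (16-14)²=4
Sum = 45
MSE = 45/3 = 15

15


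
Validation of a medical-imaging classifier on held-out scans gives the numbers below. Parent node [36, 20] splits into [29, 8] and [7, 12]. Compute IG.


Parent = [36, 20], H_parent = 0.9403
H_left = 0.7532 (n=37), H_right = 0.9495 (n=19)
H_children = (37/56)·0.7532 + (19/56)·0.9495 = 0.8198
IG = 0.9403 - 0.8198 = 0.1205

0.1205


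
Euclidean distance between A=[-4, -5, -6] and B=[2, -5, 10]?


d = √((-4-2)² + (-5+ 5)² + (-6-10)²)
  = √(36 + 0 + 256)
  = √292 = 17.088

17.088


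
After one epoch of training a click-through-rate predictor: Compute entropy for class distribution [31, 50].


Probabilities: [31/81, 50/81] ≈ [0.3827, 0.6173]
H = -((31/81)·log₂(31/81) + (50/81)·log₂(50/81))
  = 0.9599 bits

0.9599 bits


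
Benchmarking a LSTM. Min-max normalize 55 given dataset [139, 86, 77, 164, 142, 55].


min=55, max=164
(55-55)/(164-55) = 0/109 = 0.0

0.0


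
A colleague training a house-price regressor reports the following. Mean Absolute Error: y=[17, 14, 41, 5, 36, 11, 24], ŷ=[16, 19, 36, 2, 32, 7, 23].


Absolute errors: |17-16|=1, |14-19|=5, |41-36|=5, |5-2|=3, |36-32|=4, |11-7|=4, |24-23|=1
Sum = 23
MAE = 23/7 = 23/7

23/7


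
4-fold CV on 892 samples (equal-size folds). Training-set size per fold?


Fold size = 892/4 = 223
Training per fold = 892 - 223 = 669

669


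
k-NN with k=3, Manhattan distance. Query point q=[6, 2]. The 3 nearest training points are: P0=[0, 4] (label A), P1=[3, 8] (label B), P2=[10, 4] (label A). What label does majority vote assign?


d(q,P0) = 8  (label A)
d(q,P1) = 9  (label B)
d(q,P2) = 6  (label A)
Votes: A=2, B=1
Majority → A

A


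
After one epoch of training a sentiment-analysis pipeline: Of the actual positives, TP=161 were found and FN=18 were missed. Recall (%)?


Recall = TP/(TP+FN)
= 161/(161+18)
= 161/179 = 89.94%

89.94%


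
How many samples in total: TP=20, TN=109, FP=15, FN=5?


Total = TP + TN + FP + FN
= 20 + 109 + 15 + 5
= 149
(Predicted positive: 35, predicted negative: 114)

149


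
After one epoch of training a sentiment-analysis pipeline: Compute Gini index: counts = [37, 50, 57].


Probabilities: [37/144, 50/144, 57/144] ≈ [0.2569, 0.3472, 0.3958]
Σpᵢ² = (1369 + 2500 + 3249)/144² = 7118/20736
Gini = 1 - Σpᵢ² = 1 - 7118/20736 = 0.6567

0.6567


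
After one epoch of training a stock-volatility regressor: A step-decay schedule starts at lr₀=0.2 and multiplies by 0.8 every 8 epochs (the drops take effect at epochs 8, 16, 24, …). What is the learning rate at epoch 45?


n_drops = ⌊45/8⌋ = 5
lr = 0.2·0.8^5 = 0.2·0.32768 = 0.065536

0.065536


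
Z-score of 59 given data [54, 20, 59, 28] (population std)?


μ = 40.25, σ = 16.5888
z = (59 - 40.25)/16.5888 = 1.1303

1.1303


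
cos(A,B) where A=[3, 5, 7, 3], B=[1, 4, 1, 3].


A·B = 3·1 + 5·4 + 7·1 + 3·3 = 39
‖A‖ = √92 = 9.5917, ‖B‖ = √27 = 5.1962
cos = 39/(√92·√27) = 39/√2484 = 0.7825

0.7825


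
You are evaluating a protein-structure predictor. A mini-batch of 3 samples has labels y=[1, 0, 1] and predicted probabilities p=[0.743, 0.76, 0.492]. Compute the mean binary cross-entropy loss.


L[0] = -ln(0.743) = 0.2971
L[1] = -ln(1-0.76) = -ln(0.24) = 1.4271
L[2] = -ln(0.492) = 0.7093
mean = (0.2971 + 1.4271 + 0.7093)/3 = 0.8112

0.8112


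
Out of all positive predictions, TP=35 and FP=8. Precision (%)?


Precision = TP/(TP+FP)
= 35/(35+8)
= 35/43 = 81.4%

81.4%


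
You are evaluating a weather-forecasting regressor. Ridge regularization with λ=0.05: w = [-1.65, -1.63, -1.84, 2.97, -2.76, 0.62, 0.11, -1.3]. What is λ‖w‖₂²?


‖w‖₂² = (-1.65)² + (-1.63)² + (-1.84)² + (2.97)² + (-2.76)² + (0.62)² + (0.11)² + (-1.3)²
     = 2.7225 + 2.6569 + 3.3856 + 8.8209 + 7.6176 + 0.3844 + 0.0121 + 1.69
     = 27.29
λ·‖w‖₂² = 0.05·27.29 = 1.3645

1.3645


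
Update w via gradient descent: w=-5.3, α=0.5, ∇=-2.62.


w_new = w - α·∇
= -5.3 - 0.5·-2.62
= -5.3 + 1.31
= -3.99

-3.99


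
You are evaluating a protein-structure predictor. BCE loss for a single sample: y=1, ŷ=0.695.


BCE = -[y·ln(p) + (1-y)·ln(1-p)]
= -1·ln(0.695) - 0
= -ln(0.695) = 0.3638

0.3638


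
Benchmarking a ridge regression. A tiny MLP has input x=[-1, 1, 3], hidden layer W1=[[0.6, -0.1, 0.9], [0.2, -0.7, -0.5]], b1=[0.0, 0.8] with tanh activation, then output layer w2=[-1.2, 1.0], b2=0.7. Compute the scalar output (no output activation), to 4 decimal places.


z1[0] = (0.6)·(-1) + (-0.1)·(1) + (0.9)·(3) + 0.0 = 2.0
z1[1] = (0.2)·(-1) + (-0.7)·(1) + (-0.5)·(3) + 0.8 = -1.6
h = tanh(z1) = [0.964, -0.9217]
output = (-1.2)·(0.964) + (1.0)·(-0.9217) + 0.7 = -1.3785

-1.3785


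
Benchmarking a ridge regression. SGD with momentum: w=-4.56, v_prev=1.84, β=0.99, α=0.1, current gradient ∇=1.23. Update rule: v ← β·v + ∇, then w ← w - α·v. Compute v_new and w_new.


v_new = 0.99·1.84 + 1.23 = 1.8216 + 1.23 = 3.0516
w_new = -4.56 - 0.1·3.0516 = -4.56 - 0.30516 = -4.86516

v_new=3.0516, w_new=-4.86516


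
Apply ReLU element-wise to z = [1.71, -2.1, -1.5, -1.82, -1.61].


ReLU(1.71) = max(0, 1.71) = 1.71
ReLU(-2.1) = max(0, -2.1) = 0.0
ReLU(-1.5) = max(0, -1.5) = 0.0
ReLU(-1.82) = max(0, -1.82) = 0.0
ReLU(-1.61) = max(0, -1.61) = 0.0
result = [1.71, 0.0, 0.0, 0.0, 0.0]

[1.71, 0.0, 0.0, 0.0, 0.0]


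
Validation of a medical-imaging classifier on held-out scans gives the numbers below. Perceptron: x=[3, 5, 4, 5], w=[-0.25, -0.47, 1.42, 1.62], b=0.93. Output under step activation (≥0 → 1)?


z = (3)·(-0.25) + (5)·(-0.47) + (4)·(1.42) + (5)·(1.62) + 0.93
  = 11.61
step(z) = 1 (z≥0)

1


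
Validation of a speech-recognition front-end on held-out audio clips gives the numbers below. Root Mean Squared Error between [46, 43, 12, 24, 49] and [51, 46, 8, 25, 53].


MSE = 67/5 = 13.4
RMSE = √(67/5) = 3.6606

3.6606


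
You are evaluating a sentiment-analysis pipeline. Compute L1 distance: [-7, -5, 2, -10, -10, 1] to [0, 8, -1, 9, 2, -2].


d = |-7-0| + |-5-8| + |2+ 1| + |-10-9| + |-10-2| + |1+ 2|
  = 7 + 13 + 3 + 19 + 12 + 3
  = 57

57


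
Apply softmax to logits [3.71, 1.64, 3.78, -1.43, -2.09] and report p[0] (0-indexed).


Exponentials: e^3.71=40.8538, e^1.64=5.1552, e^3.78=43.816, e^-1.43=0.2393, e^-2.09=0.1237
Sum = 90.188
Softmax = [0.453, 0.0572, 0.4858, 0.0027, 0.0014]
p[0] = 40.8538/90.188 = 0.453

0.453


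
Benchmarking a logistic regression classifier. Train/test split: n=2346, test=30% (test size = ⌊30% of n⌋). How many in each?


Test = ⌊2346·30/100⌋ = 703
Train = 2346 - 703 = 1643

Train: 1643, Test: 703


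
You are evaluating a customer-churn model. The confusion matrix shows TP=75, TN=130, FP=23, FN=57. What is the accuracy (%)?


Accuracy = (TP+TN)/(TP+TN+FP+FN)
= (75+130)/(285)
= 205/285 = 71.93%

71.93%


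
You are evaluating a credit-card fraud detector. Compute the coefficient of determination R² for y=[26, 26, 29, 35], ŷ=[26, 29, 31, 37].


ȳ = 29
SS_res = Σ(y-ŷ)² = 17
SS_tot = Σ(y-ȳ)² = 54
R² = 1 - SS_res/SS_tot = 1 - 0.3148 = 0.6852

0.6852


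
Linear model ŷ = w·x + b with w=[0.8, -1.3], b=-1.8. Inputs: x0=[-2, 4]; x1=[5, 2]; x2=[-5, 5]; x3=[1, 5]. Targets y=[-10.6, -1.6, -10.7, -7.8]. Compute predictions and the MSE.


ŷ0 = (0.8)·(-2) + (-1.3)·(4) - 1.8 = -8.6
ŷ1 = (0.8)·(5) + (-1.3)·(2) - 1.8 = -0.4
ŷ2 = (0.8)·(-5) + (-1.3)·(5) - 1.8 = -12.3
ŷ3 = (0.8)·(1) + (-1.3)·(5) - 1.8 = -7.5
errors² = [4.0, 1.44, 2.56, 0.09]
MSE = 8.0900/4 = 2.0225

2.0225


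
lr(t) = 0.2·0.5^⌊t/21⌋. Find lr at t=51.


n_drops = ⌊51/21⌋ = 2
lr = 0.2·0.5^2 = 0.2·0.25 = 0.05

0.05


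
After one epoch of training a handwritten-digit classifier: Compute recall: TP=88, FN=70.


Recall = TP/(TP+FN)
= 88/(88+70)
= 88/158 = 55.7%

55.7%


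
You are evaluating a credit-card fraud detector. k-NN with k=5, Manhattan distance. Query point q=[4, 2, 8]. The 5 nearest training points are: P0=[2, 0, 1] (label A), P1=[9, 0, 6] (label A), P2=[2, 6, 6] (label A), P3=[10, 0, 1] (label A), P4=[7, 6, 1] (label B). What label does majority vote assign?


d(q,P0) = 11  (label A)
d(q,P1) = 9  (label A)
d(q,P2) = 8  (label A)
d(q,P3) = 15  (label A)
d(q,P4) = 14  (label B)
Votes: A=4, B=1
Majority → A

A


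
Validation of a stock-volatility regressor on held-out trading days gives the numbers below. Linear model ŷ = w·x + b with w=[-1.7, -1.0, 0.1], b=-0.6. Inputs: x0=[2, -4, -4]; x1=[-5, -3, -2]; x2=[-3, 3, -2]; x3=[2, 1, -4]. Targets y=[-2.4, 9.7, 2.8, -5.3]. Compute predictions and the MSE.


ŷ0 = (-1.7)·(2) + (-1.0)·(-4) + (0.1)·(-4) - 0.6 = -0.4
ŷ1 = (-1.7)·(-5) + (-1.0)·(-3) + (0.1)·(-2) - 0.6 = 10.7
ŷ2 = (-1.7)·(-3) + (-1.0)·(3) + (0.1)·(-2) - 0.6 = 1.3
ŷ3 = (-1.7)·(2) + (-1.0)·(1) + (0.1)·(-4) - 0.6 = -5.4
errors² = [4.0, 1.0, 2.25, 0.01]
MSE = 7.2600/4 = 1.815

1.815


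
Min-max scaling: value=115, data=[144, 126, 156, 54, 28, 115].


min=28, max=156
(115-28)/(156-28) = 87/128 = 0.6797

0.6797


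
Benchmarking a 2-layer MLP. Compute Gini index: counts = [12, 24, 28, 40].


Probabilities: [12/104, 24/104, 28/104, 40/104] ≈ [0.1154, 0.2308, 0.2692, 0.3846]
Σpᵢ² = (144 + 576 + 784 + 1600)/104² = 3104/10816
Gini = 1 - Σpᵢ² = 1 - 3104/10816 = 0.713

0.713


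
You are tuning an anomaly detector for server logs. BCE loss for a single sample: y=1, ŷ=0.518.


BCE = -[y·ln(p) + (1-y)·ln(1-p)]
= -1·ln(0.518) - 0
= -ln(0.518) = 0.6578

0.6578


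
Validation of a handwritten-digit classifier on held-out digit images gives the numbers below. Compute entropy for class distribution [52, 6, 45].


Probabilities: [52/103, 6/103, 45/103] ≈ [0.5049, 0.0583, 0.4369]
H = -((52/103)·log₂(52/103) + (6/103)·log₂(6/103) + (45/103)·log₂(45/103))
  = 1.2587 bits

1.2587 bits


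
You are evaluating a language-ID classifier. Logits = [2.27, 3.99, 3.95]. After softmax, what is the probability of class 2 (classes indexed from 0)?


Exponentials: e^2.27=9.6794, e^3.99=54.0549, e^3.95=51.9354
Sum = 115.6697
Softmax = [0.0837, 0.4673, 0.449]
p[2] = 51.9354/115.6697 = 0.449

0.449


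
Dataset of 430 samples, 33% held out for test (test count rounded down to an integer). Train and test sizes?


Test = ⌊430·33/100⌋ = 141
Train = 430 - 141 = 289

Train: 289, Test: 141


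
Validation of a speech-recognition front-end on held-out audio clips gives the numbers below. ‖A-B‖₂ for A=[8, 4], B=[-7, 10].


d = √((8+ 7)² + (4-10)²)
  = √(225 + 36)
  = √261 = 16.1555

16.1555


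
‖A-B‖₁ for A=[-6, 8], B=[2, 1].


d = |-6-2| + |8-1|
  = 8 + 7
  = 15

15


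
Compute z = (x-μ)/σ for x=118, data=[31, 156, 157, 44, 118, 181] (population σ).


μ = 114.5, σ = 57.5985
z = (118 - 114.5)/57.5985 = 0.0608

0.0608


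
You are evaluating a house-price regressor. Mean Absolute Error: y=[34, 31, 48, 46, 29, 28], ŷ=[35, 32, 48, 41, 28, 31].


Absolute errors: |34-35|=1, |31-32|=1, |48-48|=0, |46-41|=5, |29-28|=1, |28-31|=3
Sum = 11
MAE = 11/6 = 11/6

11/6


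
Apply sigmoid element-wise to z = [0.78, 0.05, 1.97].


σ(0.78) = 1/(1+e^-0.78) = 0.6857
σ(0.05) = 1/(1+e^-0.05) = 0.5125
σ(1.97) = 1/(1+e^-1.97) = 0.8776
result = [0.6857, 0.5125, 0.8776]

[0.6857, 0.5125, 0.8776]


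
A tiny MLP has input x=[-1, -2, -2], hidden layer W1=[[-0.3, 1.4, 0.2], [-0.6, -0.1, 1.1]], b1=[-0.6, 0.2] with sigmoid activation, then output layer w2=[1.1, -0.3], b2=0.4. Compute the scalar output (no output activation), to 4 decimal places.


z1[0] = (-0.3)·(-1) + (1.4)·(-2) + (0.2)·(-2) - 0.6 = -3.5
z1[1] = (-0.6)·(-1) + (-0.1)·(-2) + (1.1)·(-2) + 0.2 = -1.2
h = sigmoid(z1) = [0.0293, 0.2315]
output = (1.1)·(0.0293) + (-0.3)·(0.2315) + 0.4 = 0.3628

0.3628


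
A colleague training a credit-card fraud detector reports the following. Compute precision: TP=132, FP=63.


Precision = TP/(TP+FP)
= 132/(132+63)
= 132/195 = 67.69%

67.69%
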